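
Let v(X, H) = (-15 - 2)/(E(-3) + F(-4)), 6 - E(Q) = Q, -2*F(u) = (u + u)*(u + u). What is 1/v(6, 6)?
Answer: 23/17 ≈ 1.3529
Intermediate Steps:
F(u) = -2*u² (F(u) = -(u + u)*(u + u)/2 = -2*u*2*u/2 = -2*u²)
E(Q) = 6 - Q
v(X, H) = 17/23 (v(X, H) = (-15 - 2)/((6 - 1*(-3)) - 2*(-4)²) = -17/((6 + 3) - 2*16) = -17/(9 - 32) = -17/(-23) = -17*(-1/23) = 17/23)
1/v(6, 6) = 1/(17/23) = 23/17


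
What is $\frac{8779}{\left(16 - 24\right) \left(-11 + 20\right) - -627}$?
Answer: $\frac{8779}{555} \approx 15.818$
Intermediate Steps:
$\frac{8779}{\left(16 - 24\right) \left(-11 + 20\right) - -627} = \frac{8779}{\left(-8\right) 9 + 627} = \frac{8779}{-72 + 627} = \frac{8779}{555}$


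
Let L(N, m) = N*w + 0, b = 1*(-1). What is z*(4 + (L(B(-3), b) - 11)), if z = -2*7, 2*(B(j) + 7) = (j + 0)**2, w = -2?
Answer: 28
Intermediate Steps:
b = -1
B(j) = -7 + j**2/2 (B(j) = -7 + (j + 0)**2/2 = -7 + j**2/2)
L(N, m) = -2*N (L(N, m) = N*(-2) + 0 = -2*N + 0 = -2*N)
z = -14
z*(4 + (L(B(-3), b) - 11)) = -14*(4 + (-2*(-7 + (1/2)*(-3)**2) - 11)) = -14*(4 + (-2*(-7 + (1/2)*9) - 11)) = -14*(4 + (-2*(-7 + 9/2) - 11)) = -14*(4 + (-2*(-5/2) - 11)) = -14*(4 + (5 - 11)) = -14*(4 - 6) = -14*(-2) = 28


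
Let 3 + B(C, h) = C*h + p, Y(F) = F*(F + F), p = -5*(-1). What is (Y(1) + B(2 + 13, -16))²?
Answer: 55696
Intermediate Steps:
p = 5
Y(F) = 2*F² (Y(F) = F*(2*F) = 2*F²)
B(C, h) = 2 + C*h (B(C, h) = -3 + (C*h + 5) = -3 + (5 + C*h) = 2 + C*h)
(Y(1) + B(2 + 13, -16))² = (2*1² + (2 + (2 + 13)*(-16)))² = (2*1 + (2 + 15*(-16)))² = (2 + (2 - 240))² = (2 - 238)² = (-236)² = 55696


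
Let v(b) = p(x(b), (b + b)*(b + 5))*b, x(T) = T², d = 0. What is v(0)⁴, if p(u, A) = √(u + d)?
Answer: 0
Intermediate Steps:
p(u, A) = √u (p(u, A) = √(u + 0) = √u)
v(b) = b*√(b²) (v(b) = √(b²)*b = b*√(b²))
v(0)⁴ = (0*√(0²))⁴ = (0*√0)⁴ = (0*0)⁴ = 0⁴ = 0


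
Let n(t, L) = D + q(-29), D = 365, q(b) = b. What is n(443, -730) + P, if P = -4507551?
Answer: -4507215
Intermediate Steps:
n(t, L) = 336 (n(t, L) = 365 - 29 = 336)
n(443, -730) + P = 336 - 4507551 = -4507215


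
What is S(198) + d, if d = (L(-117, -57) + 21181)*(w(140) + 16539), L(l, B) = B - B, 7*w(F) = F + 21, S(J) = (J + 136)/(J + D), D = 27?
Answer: 78929937784/225 ≈ 3.5080e+8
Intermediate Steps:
S(J) = (136 + J)/(27 + J) (S(J) = (J + 136)/(J + 27) = (136 + J)/(27 + J))
w(F) = 3 + F/7 (w(F) = (F + 21)/7 = (21 + F)/7 = 3 + F/7)
L(l, B) = 0
d = 350799722 (d = (0 + 21181)*((3 + (⅐)*140) + 16539) = 21181*((3 + 20) + 16539) = 21181*(23 + 16539) = 21181*16562 = 350799722)
S(198) + d = (136 + 198)/(27 + 198) + 350799722 = 334/225 + 350799722 = 78929937784/225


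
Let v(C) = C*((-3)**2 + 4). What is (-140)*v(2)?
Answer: -3640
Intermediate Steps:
v(C) = 13*C (v(C) = C*(9 + 4) = C*13 = 13*C)
(-140)*v(2) = (-140)*(13*2) = -28*5*26 = -140*26 = -3640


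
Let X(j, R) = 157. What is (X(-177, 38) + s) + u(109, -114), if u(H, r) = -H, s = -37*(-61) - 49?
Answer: 2256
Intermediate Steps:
s = 2208 (s = 2257 - 49 = 2208)
(X(-177, 38) + s) + u(109, -114) = (157 + 2208) - 1*109 = 2365 - 109 = 2256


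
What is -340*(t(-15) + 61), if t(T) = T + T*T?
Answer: -92140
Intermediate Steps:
t(T) = T + T²
-340*(t(-15) + 61) = -340*(-15*(1 - 15) + 61) = -340*(-15*(-14) + 61) = -340*(210 + 61) = -340*271 = -92140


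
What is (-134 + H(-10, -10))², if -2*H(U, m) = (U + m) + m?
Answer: 14161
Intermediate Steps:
H(U, m) = -m - U/2 (H(U, m) = -((U + m) + m)/2 = -(U + 2*m)/2 = -m - U/2)
(-134 + H(-10, -10))² = (-134 + (-1*(-10) - ½*(-10)))² = (-134 + (10 + 5))² = (-134 + 15)² = (-119)² = 14161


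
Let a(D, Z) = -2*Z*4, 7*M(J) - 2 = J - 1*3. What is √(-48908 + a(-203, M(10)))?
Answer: 2*I*√599249/7 ≈ 221.17*I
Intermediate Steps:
M(J) = -⅐ + J/7 (M(J) = 2/7 + (J - 1*3)/7 = 2/7 + (J - 3)/7 = 2/7 + (-3 + J)/7 = 2/7 + (-3/7 + J/7) = -⅐ + J/7)
a(D, Z) = -8*Z
√(-48908 + a(-203, M(10))) = √(-48908 - 8*(-⅐ + (⅐)*10)) = √(-48908 - 8*(-⅐ + 10/7)) = √(-48908 - 8*9/7) = √(-48908 - 72/7) = √(-342428/7) = 2*I*√599249/7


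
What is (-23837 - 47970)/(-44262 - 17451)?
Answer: 71807/61713 ≈ 1.1636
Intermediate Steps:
(-23837 - 47970)/(-44262 - 17451) = -71807/(-61713) = -71807*(-1/61713) = 71807/61713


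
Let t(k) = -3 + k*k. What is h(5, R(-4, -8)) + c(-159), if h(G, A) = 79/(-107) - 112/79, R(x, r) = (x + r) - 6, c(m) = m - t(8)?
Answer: -1877885/8453 ≈ -222.16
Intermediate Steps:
t(k) = -3 + k²
c(m) = -61 + m (c(m) = m - (-3 + 8²) = m - (-3 + 64) = m - 1*61 = m - 61 = -61 + m)
R(x, r) = -6 + r + x (R(x, r) = (r + x) - 6 = -6 + r + x)
h(G, A) = -18225/8453 (h(G, A) = 79*(-1/107) - 112*1/79 = -79/107 - 112/79 = -18225/8453)
h(5, R(-4, -8)) + c(-159) = -18225/8453 + (-61 - 159) = -18225/8453 - 220 = -1877885/8453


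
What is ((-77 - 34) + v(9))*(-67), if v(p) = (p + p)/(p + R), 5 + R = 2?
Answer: 7236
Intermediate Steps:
R = -3 (R = -5 + 2 = -3)
v(p) = 2*p/(-3 + p) (v(p) = (p + p)/(p - 3) = (2*p)/(-3 + p) = 2*p/(-3 + p))
((-77 - 34) + v(9))*(-67) = ((-77 - 34) + 2*9/(-3 + 9))*(-67) = (-111 + 2*9/6)*(-67) = (-111 + 2*9*(1/6))*(-67) = (-111 + 3)*(-67) = -108*(-67) = 7236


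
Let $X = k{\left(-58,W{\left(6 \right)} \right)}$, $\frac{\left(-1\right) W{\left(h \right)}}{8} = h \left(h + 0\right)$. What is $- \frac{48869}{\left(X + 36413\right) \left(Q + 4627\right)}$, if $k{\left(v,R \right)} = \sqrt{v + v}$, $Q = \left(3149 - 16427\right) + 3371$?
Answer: $\frac{1779466897}{7000787296800} - \frac{48869 i \sqrt{29}}{3500393648400} \approx 0.00025418 - 7.5182 \cdot 10^{-8} i$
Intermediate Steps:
$W{\left(h \right)} = - 8 h^{2}$ ($W{\left(h \right)} = - 8 h \left(h + 0\right) = - 8 h h = - 8 h^{2}$)
$Q = -9907$ ($Q = -13278 + 3371 = -9907$)
$k{\left(v,R \right)} = \sqrt{2} \sqrt{v}$ ($k{\left(v,R \right)} = \sqrt{2 v} = \sqrt{2} \sqrt{v}$)
$X = 2 i \sqrt{29}$ ($X = \sqrt{2} \sqrt{-58} = \sqrt{2} i \sqrt{58} = 2 i \sqrt{29} \approx 10.77 i$)
$- \frac{48869}{\left(X + 36413\right) \left(Q + 4627\right)} = - \frac{48869}{\left(2 i \sqrt{29} + 36413\right) \left(-9907 + 4627\right)} = - \frac{48869}{\left(36413 + 2 i \sqrt{29}\right) \left(-5280\right)} = - \frac{48869}{-192260640 - 10560 i \sqrt{29}}$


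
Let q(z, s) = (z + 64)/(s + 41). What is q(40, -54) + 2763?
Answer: 2755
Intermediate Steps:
q(z, s) = (64 + z)/(41 + s)
q(40, -54) + 2763 = (64 + 40)/(41 - 54) + 2763 = 104/(-13) + 2763 = -1/13*104 + 2763 = -8 + 2763 = 2755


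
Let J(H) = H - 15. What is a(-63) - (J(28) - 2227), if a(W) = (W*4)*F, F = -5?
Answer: 3474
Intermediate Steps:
J(H) = -15 + H
a(W) = -20*W (a(W) = (W*4)*(-5) = (4*W)*(-5) = -20*W)
a(-63) - (J(28) - 2227) = -20*(-63) - ((-15 + 28) - 2227) = 1260 - (13 - 2227) = 1260 - 1*(-2214) = 1260 + 2214 = 3474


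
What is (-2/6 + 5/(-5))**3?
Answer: -64/27 ≈ -2.3704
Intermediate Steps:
(-2/6 + 5/(-5))**3 = (-2*1/6 + 5*(-1/5))**3 = (-1/3 - 1)**3 = (-4/3)**3 = -64/27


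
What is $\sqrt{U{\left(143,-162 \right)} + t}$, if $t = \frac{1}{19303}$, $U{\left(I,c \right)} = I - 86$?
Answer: $\frac{4 \sqrt{1327409401}}{19303} \approx 7.5498$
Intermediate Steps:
$U{\left(I,c \right)} = -86 + I$
$t = \frac{1}{19303} \approx 5.1805 \cdot 10^{-5}$
$\sqrt{U{\left(143,-162 \right)} + t} = \sqrt{\left(-86 + 143\right) + \frac{1}{19303}} = \sqrt{57 + \frac{1}{19303}} = \sqrt{\frac{1100272}{19303}} = \frac{4 \sqrt{1327409401}}{19303}$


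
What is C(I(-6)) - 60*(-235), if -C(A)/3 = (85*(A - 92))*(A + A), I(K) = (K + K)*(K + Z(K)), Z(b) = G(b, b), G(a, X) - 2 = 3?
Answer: 503700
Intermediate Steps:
G(a, X) = 5 (G(a, X) = 2 + 3 = 5)
Z(b) = 5
I(K) = 2*K*(5 + K) (I(K) = (K + K)*(K + 5) = (2*K)*(5 + K) = 2*K*(5 + K))
C(A) = -6*A*(-7820 + 85*A) (C(A) = -3*85*(A - 92)*(A + A) = -3*85*(-92 + A)*2*A = -3*(-7820 + 85*A)*2*A = -6*A*(-7820 + 85*A))
C(I(-6)) - 60*(-235) = 510*(2*(-6)*(5 - 6))*(92 - 2*(-6)*(5 - 6)) - 60*(-235) = 510*(2*(-6)*(-1))*(92 - 2*(-6)*(-1)) + 14100 = 510*12*(92 - 1*12) + 14100 = 510*12*(92 - 12) + 14100 = 510*12*80 + 14100 = 489600 + 14100 = 503700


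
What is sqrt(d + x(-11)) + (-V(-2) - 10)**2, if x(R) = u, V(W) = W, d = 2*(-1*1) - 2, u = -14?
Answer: 64 + 3*I*sqrt(2) ≈ 64.0 + 4.2426*I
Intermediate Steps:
d = -4 (d = 2*(-1) - 2 = -2 - 2 = -4)
x(R) = -14
sqrt(d + x(-11)) + (-V(-2) - 10)**2 = sqrt(-4 - 14) + (-1*(-2) - 10)**2 = sqrt(-18) + (2 - 10)**2 = 3*I*sqrt(2) + (-8)**2 = 3*I*sqrt(2) + 64 = 64 + 3*I*sqrt(2)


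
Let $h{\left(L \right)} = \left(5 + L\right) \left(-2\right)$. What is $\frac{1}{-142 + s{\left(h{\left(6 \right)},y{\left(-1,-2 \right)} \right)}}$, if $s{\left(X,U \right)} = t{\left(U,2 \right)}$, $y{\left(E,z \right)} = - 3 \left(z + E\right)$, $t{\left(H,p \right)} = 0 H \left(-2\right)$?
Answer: $- \frac{1}{142} \approx -0.0070423$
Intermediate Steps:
$t{\left(H,p \right)} = 0$ ($t{\left(H,p \right)} = 0 \left(-2\right) = 0$)
$h{\left(L \right)} = -10 - 2 L$
$y{\left(E,z \right)} = - 3 E - 3 z$ ($y{\left(E,z \right)} = - 3 \left(E + z\right) = - 3 E - 3 z$)
$s{\left(X,U \right)} = 0$
$\frac{1}{-142 + s{\left(h{\left(6 \right)},y{\left(-1,-2 \right)} \right)}} = \frac{1}{-142 + 0} = \frac{1}{-142} = - \frac{1}{142}$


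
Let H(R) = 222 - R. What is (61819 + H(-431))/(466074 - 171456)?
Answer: 10412/49103 ≈ 0.21204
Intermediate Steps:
(61819 + H(-431))/(466074 - 171456) = (61819 + (222 - 1*(-431)))/(466074 - 171456) = (61819 + (222 + 431))/294618 = (61819 + 653)*(1/294618) = 62472*(1/294618) = 10412/49103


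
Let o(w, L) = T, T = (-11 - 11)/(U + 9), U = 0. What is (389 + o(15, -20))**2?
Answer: 12103441/81 ≈ 1.4943e+5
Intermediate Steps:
T = -22/9 (T = (-11 - 11)/(0 + 9) = -22/9 ≈ -2.4444)
o(w, L) = -22/9
(389 + o(15, -20))**2 = (389 - 22/9)**2 = (3479/9)**2 = 12103441/81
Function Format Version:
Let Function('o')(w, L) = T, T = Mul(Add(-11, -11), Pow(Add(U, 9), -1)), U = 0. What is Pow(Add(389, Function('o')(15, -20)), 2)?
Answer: Rational(12103441, 81) ≈ 1.4943e+5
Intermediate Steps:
T = Rational(-22, 9) (T = Mul(Add(-11, -11), Pow(Add(0, 9), -1)) = Mul(-22, Pow(9, -1)) = Mul(-22, Rational(1, 9)) = Rational(-22, 9) ≈ -2.4444)
Function('o')(w, L) = Rational(-22, 9)
Pow(Add(389, Function('o')(15, -20)), 2) = Pow(Add(389, Rational(-22, 9)), 2) = Pow(Rational(3479, 9), 2) = Rational(12103441, 81)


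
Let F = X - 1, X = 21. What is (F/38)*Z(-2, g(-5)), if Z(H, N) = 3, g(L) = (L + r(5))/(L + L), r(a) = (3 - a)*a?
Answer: 30/19 ≈ 1.5789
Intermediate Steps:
r(a) = a*(3 - a)
F = 20 (F = 21 - 1 = 20)
g(L) = (-10 + L)/(2*L) (g(L) = (L + 5*(3 - 1*5))/(L + L) = (L + 5*(3 - 5))/((2*L)) = (L + 5*(-2))*(1/(2*L)) = (L - 10)*(1/(2*L)) = (-10 + L)*(1/(2*L)) = (-10 + L)/(2*L))
(F/38)*Z(-2, g(-5)) = (20/38)*3 = ((1/38)*20)*3 = (10/19)*3 = 30/19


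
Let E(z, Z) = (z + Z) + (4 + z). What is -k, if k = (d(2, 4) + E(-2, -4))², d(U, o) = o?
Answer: 0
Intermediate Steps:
E(z, Z) = 4 + Z + 2*z (E(z, Z) = (Z + z) + (4 + z) = 4 + Z + 2*z)
k = 0 (k = (4 + (4 - 4 + 2*(-2)))² = (4 + (4 - 4 - 4))² = (4 - 4)² = 0² = 0)
-k = -1*0 = 0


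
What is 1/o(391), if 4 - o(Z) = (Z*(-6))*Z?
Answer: 1/917290 ≈ 1.0902e-6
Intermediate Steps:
o(Z) = 4 + 6*Z² (o(Z) = 4 - Z*(-6)*Z = 4 - (-6*Z)*Z = 4 - (-6)*Z² = 4 + 6*Z²)
1/o(391) = 1/(4 + 6*391²) = 1/(4 + 6*152881) = 1/(4 + 917286) = 1/917290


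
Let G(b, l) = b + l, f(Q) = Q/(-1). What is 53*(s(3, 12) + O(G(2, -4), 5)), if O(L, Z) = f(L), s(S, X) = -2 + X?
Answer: 636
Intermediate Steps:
f(Q) = -Q (f(Q) = Q*(-1) = -Q)
O(L, Z) = -L
53*(s(3, 12) + O(G(2, -4), 5)) = 53*((-2 + 12) - (2 - 4)) = 53*(10 - 1*(-2)) = 53*(10 + 2) = 53*12 = 636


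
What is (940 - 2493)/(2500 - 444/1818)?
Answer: -470559/757426 ≈ -0.62126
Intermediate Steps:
(940 - 2493)/(2500 - 444/1818) = -1553/(2500 - 444*1/1818) = -1553/(2500 - 74/303) = -1553/757426/303 = -1553*303/757426 = -470559/757426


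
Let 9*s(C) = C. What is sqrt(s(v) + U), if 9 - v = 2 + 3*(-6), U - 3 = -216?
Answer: 2*I*sqrt(473)/3 ≈ 14.499*I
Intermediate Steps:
U = -213 (U = 3 - 216 = -213)
v = 25 (v = 9 - (2 + 3*(-6)) = 9 - (2 - 18) = 9 - 1*(-16) = 9 + 16 = 25)
s(C) = C/9
sqrt(s(v) + U) = sqrt((1/9)*25 - 213) = sqrt(25/9 - 213) = sqrt(-1892/9) = 2*I*sqrt(473)/3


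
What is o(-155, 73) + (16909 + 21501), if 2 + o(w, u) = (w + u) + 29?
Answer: 38355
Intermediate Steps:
o(w, u) = 27 + u + w (o(w, u) = -2 + ((w + u) + 29) = -2 + ((u + w) + 29) = -2 + (29 + u + w) = 27 + u + w)
o(-155, 73) + (16909 + 21501) = (27 + 73 - 155) + (16909 + 21501) = -55 + 38410 = 38355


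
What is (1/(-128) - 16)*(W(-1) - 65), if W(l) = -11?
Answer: 38931/32 ≈ 1216.6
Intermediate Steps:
(1/(-128) - 16)*(W(-1) - 65) = (1/(-128) - 16)*(-11 - 65) = (-1/128 - 16)*(-76) = -2049/128*(-76) = 38931/32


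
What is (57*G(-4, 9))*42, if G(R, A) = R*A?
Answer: -86184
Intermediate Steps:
G(R, A) = A*R
(57*G(-4, 9))*42 = (57*(9*(-4)))*42 = (57*(-36))*42 = -2052*42 = -86184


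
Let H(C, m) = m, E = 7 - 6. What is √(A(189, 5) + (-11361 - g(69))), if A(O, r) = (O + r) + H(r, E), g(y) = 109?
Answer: 5*I*√451 ≈ 106.18*I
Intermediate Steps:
E = 1
A(O, r) = 1 + O + r (A(O, r) = (O + r) + 1 = 1 + O + r)
√(A(189, 5) + (-11361 - g(69))) = √((1 + 189 + 5) + (-11361 - 1*109)) = √(195 + (-11361 - 109)) = √(195 - 11470) = √(-11275) = 5*I*√451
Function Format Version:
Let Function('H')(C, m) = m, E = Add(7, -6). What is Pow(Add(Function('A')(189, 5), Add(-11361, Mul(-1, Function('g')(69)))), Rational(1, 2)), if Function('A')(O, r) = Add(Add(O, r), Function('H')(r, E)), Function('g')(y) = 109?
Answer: Mul(5, I, Pow(451, Rational(1, 2))) ≈ Mul(106.18, I)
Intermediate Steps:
E = 1
Function('A')(O, r) = Add(1, O, r) (Function('A')(O, r) = Add(Add(O, r), 1) = Add(1, O, r))
Pow(Add(Function('A')(189, 5), Add(-11361, Mul(-1, Function('g')(69)))), Rational(1, 2)) = Pow(Add(Add(1, 189, 5), Add(-11361, Mul(-1, 109))), Rational(1, 2)) = Pow(Add(195, Add(-11361, -109)), Rational(1, 2)) = Pow(Add(195, -11470), Rational(1, 2)) = Pow(-11275, Rational(1, 2)) = Mul(5, I, Pow(451, Rational(1, 2)))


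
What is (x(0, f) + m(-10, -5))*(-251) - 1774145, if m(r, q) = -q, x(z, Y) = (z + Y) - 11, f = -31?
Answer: -1764858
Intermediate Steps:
x(z, Y) = -11 + Y + z (x(z, Y) = (Y + z) - 11 = -11 + Y + z)
(x(0, f) + m(-10, -5))*(-251) - 1774145 = ((-11 - 31 + 0) - 1*(-5))*(-251) - 1774145 = (-42 + 5)*(-251) - 1774145 = -37*(-251) - 1774145 = 9287 - 1774145 = -1764858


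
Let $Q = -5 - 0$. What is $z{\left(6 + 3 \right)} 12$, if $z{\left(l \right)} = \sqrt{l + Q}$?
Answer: $24$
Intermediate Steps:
$Q = -5$ ($Q = -5 + 0 = -5$)
$z{\left(l \right)} = \sqrt{-5 + l}$ ($z{\left(l \right)} = \sqrt{l - 5} = \sqrt{-5 + l}$)
$z{\left(6 + 3 \right)} 12 = \sqrt{-5 + \left(6 + 3\right)} 12 = \sqrt{-5 + 9} \cdot 12 = \sqrt{4} \cdot 12 = 2 \cdot 12 = 24$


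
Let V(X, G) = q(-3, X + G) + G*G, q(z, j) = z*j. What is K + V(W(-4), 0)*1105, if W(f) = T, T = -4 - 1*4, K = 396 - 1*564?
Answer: 26352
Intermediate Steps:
K = -168 (K = 396 - 564 = -168)
q(z, j) = j*z
T = -8 (T = -4 - 4 = -8)
W(f) = -8
V(X, G) = G² - 3*G - 3*X (V(X, G) = (X + G)*(-3) + G*G = (G + X)*(-3) + G² = (-3*G - 3*X) + G² = G² - 3*G - 3*X)
K + V(W(-4), 0)*1105 = -168 + (0² - 3*0 - 3*(-8))*1105 = -168 + (0 + 0 + 24)*1105 = -168 + 24*1105 = -168 + 26520 = 26352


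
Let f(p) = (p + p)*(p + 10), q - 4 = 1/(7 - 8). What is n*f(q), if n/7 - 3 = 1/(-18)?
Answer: 4823/3 ≈ 1607.7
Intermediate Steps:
n = 371/18 (n = 21 + 7/(-18) = 21 + 7*(-1/18) = 21 - 7/18 = 371/18 ≈ 20.611)
q = 3 (q = 4 + 1/(7 - 8) = 4 + 1/(-1) = 4 - 1 = 3)
f(p) = 2*p*(10 + p) (f(p) = (2*p)*(10 + p) = 2*p*(10 + p))
n*f(q) = 371*(2*3*(10 + 3))/18 = 371*(2*3*13)/18 = (371/18)*78 = 4823/3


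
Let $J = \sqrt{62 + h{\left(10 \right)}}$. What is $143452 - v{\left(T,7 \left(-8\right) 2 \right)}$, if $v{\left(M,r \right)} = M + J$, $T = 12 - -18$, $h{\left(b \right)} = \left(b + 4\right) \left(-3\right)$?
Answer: $143422 - 2 \sqrt{5} \approx 1.4342 \cdot 10^{5}$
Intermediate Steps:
$h{\left(b \right)} = -12 - 3 b$ ($h{\left(b \right)} = \left(4 + b\right) \left(-3\right) = -12 - 3 b$)
$T = 30$ ($T = 12 + 18 = 30$)
$J = 2 \sqrt{5}$ ($J = \sqrt{62 - 42} = \sqrt{20} = 2 \sqrt{5} \approx 4.4721$)
$v{\left(M,r \right)} = M + 2 \sqrt{5}$
$143452 - v{\left(T,7 \left(-8\right) 2 \right)} = 143452 - \left(30 + 2 \sqrt{5}\right) = 143422 - 2 \sqrt{5}$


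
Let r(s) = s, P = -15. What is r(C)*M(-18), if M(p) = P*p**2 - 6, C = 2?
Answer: -9732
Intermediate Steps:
M(p) = -6 - 15*p**2 (M(p) = -15*p**2 - 6 = -6 - 15*p**2)
r(C)*M(-18) = 2*(-6 - 15*(-18)**2) = 2*(-6 - 15*324) = 2*(-6 - 4860) = 2*(-4866) = -9732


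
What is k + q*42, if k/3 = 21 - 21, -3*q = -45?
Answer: 630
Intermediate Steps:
q = 15 (q = -1/3*(-45) = 15)
k = 0 (k = 3*(21 - 21) = 3*0 = 0)
k + q*42 = 0 + 15*42 = 0 + 630 = 630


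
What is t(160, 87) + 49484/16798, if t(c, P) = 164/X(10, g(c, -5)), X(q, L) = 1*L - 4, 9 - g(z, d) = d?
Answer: 812428/41995 ≈ 19.346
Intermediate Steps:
g(z, d) = 9 - d
X(q, L) = -4 + L (X(q, L) = L - 4 = -4 + L)
t(c, P) = 82/5 (t(c, P) = 164/(-4 + (9 - 1*(-5))) = 164/(-4 + (9 + 5)) = 164/(-4 + 14) = 164/10 = 164*(1/10) = 82/5)
t(160, 87) + 49484/16798 = 82/5 + 49484/16798 = 82/5 + 49484*(1/16798) = 82/5 + 24742/8399 = 812428/41995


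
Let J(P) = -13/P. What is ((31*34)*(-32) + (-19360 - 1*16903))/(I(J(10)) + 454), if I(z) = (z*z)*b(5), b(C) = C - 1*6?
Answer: -6999100/45231 ≈ -154.74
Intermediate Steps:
b(C) = -6 + C (b(C) = C - 6 = -6 + C)
I(z) = -z**2 (I(z) = (z*z)*(-6 + 5) = z**2*(-1) = -z**2)
((31*34)*(-32) + (-19360 - 1*16903))/(I(J(10)) + 454) = ((31*34)*(-32) + (-19360 - 1*16903))/(-(-13/10)**2 + 454) = (1054*(-32) + (-19360 - 16903))/(-(-13*1/10)**2 + 454) = (-33728 - 36263)/(-(-13/10)**2 + 454) = -69991/(-1*169/100 + 454) = -69991/(-169/100 + 454) = -69991/45231/100 = -69991*100/45231 = -6999100/45231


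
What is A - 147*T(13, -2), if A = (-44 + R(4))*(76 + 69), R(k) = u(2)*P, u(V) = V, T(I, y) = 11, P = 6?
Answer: -6257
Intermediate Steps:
R(k) = 12 (R(k) = 2*6 = 12)
A = -4640 (A = (-44 + 12)*(76 + 69) = -32*145 = -4640)
A - 147*T(13, -2) = -4640 - 147*11 = -4640 - 1617 = -6257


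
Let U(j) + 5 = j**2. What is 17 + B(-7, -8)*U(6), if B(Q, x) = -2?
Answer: -45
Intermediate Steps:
U(j) = -5 + j**2
17 + B(-7, -8)*U(6) = 17 - 2*(-5 + 6**2) = 17 - 2*(-5 + 36) = 17 - 2*31 = 17 - 62 = -45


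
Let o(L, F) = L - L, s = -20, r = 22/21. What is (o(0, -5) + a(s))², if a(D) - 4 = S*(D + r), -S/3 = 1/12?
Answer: 134689/1764 ≈ 76.354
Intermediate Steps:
S = -¼ (S = -3/12 = -3*1/12 = -¼ ≈ -0.25000)
r = 22/21 (r = 22*(1/21) = 22/21 ≈ 1.0476)
o(L, F) = 0
a(D) = 157/42 - D/4 (a(D) = 4 - (D + 22/21)/4 = 4 - (22/21 + D)/4 = 4 + (-11/42 - D/4) = 157/42 - D/4)
(o(0, -5) + a(s))² = (0 + (157/42 - ¼*(-20)))² = (0 + (157/42 + 5))² = (0 + 367/42)² = (367/42)² = 134689/1764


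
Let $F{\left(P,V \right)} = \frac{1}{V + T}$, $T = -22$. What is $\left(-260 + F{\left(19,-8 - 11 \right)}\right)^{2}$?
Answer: $\frac{113656921}{1681} \approx 67613.0$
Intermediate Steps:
$F{\left(P,V \right)} = \frac{1}{-22 + V}$ ($F{\left(P,V \right)} = \frac{1}{V - 22} = \frac{1}{-22 + V}$)
$\left(-260 + F{\left(19,-8 - 11 \right)}\right)^{2} = \left(-260 + \frac{1}{-22 - 19}\right)^{2} = \left(-260 + \frac{1}{-41}\right)^{2} = \left(-260 - \frac{1}{41}\right)^{2} = \left(- \frac{10661}{41}\right)^{2} = \frac{113656921}{1681}$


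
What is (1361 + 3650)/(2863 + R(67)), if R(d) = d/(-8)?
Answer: 40088/22837 ≈ 1.7554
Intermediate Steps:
R(d) = -d/8 (R(d) = d*(-⅛) = -d/8)
(1361 + 3650)/(2863 + R(67)) = (1361 + 3650)/(2863 - ⅛*67) = 5011/(2863 - 67/8) = 5011/(22837/8) = 5011*(8/22837) = 40088/22837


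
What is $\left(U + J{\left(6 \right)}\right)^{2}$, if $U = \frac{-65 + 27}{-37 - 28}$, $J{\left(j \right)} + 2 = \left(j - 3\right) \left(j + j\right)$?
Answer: $\frac{5053504}{4225} \approx 1196.1$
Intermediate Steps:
$J{\left(j \right)} = -2 + 2 j \left(-3 + j\right)$ ($J{\left(j \right)} = -2 + \left(j - 3\right) \left(j + j\right) = -2 + \left(j - 3\right) 2 j = -2 + \left(-3 + j\right) 2 j = -2 + 2 j \left(-3 + j\right)$)
$U = \frac{38}{65}$ ($U = - \frac{38}{-65} = \left(-38\right) \left(- \frac{1}{65}\right) = \frac{38}{65} \approx 0.58462$)
$\left(U + J{\left(6 \right)}\right)^{2} = \left(\frac{38}{65} - \left(38 - 72\right)\right)^{2} = \left(\frac{38}{65} - -34\right)^{2} = \left(\frac{38}{65} + 34\right)^{2} = \left(\frac{2248}{65}\right)^{2} = \frac{5053504}{4225}$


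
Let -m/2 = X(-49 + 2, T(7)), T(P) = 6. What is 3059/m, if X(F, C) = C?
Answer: -3059/12 ≈ -254.92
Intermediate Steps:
m = -12 (m = -2*6 = -12)
3059/m = 3059/(-12) = 3059*(-1/12) = -3059/12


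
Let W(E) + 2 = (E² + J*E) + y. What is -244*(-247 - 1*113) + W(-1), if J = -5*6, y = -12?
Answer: 87857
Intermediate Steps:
J = -30
W(E) = -14 + E² - 30*E (W(E) = -2 + ((E² - 30*E) - 12) = -2 + (-12 + E² - 30*E) = -14 + E² - 30*E)
-244*(-247 - 1*113) + W(-1) = -244*(-247 - 1*113) + (-14 + (-1)² - 30*(-1)) = -244*(-247 - 113) + (-14 + 1 + 30) = -244*(-360) + 17 = 87840 + 17 = 87857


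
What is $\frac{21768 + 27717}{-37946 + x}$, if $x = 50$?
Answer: $- \frac{16495}{12632} \approx -1.3058$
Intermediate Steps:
$\frac{21768 + 27717}{-37946 + x} = \frac{21768 + 27717}{-37946 + 50} = \frac{49485}{-37896} = 49485 \left(- \frac{1}{37896}\right) = - \frac{16495}{12632}$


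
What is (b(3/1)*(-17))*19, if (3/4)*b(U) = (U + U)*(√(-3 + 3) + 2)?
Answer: -5168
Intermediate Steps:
b(U) = 16*U/3 (b(U) = 4*((U + U)*(√(-3 + 3) + 2))/3 = 4*((2*U)*(√0 + 2))/3 = 4*((2*U)*(0 + 2))/3 = 4*((2*U)*2)/3 = 4*(4*U)/3 = 16*U/3)
(b(3/1)*(-17))*19 = ((16*(3/1)/3)*(-17))*19 = ((16*(3*1)/3)*(-17))*19 = (((16/3)*3)*(-17))*19 = (16*(-17))*19 = -272*19 = -5168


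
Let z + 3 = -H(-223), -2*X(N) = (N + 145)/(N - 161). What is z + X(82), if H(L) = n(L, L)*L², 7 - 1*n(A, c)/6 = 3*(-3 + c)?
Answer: -32293018267/158 ≈ -2.0439e+8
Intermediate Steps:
n(A, c) = 96 - 18*c (n(A, c) = 42 - 18*(-3 + c) = 42 - 6*(-9 + 3*c) = 42 + (54 - 18*c) = 96 - 18*c)
H(L) = L²*(96 - 18*L) (H(L) = (96 - 18*L)*L² = L²*(96 - 18*L))
X(N) = -(145 + N)/(2*(-161 + N)) (X(N) = -(N + 145)/(2*(N - 161)) = -(145 + N)/(2*(-161 + N)))
z = -204386193 (z = -3 - (-223)²*(96 - 18*(-223)) = -3 - 49729*(96 + 4014) = -3 - 49729*4110 = -3 - 1*204386190 = -3 - 204386190 = -204386193)
z + X(82) = -204386193 + (-145 - 1*82)/(2*(-161 + 82)) = -204386193 + (½)*(-145 - 82)/(-79) = -204386193 + (½)*(-1/79)*(-227) = -204386193 + 227/158 = -32293018267/158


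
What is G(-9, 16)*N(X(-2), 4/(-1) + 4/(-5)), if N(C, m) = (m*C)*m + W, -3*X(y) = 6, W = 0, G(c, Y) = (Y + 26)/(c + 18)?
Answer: -5376/25 ≈ -215.04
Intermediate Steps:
G(c, Y) = (26 + Y)/(18 + c)
X(y) = -2 (X(y) = -1/3*6 = -2)
N(C, m) = C*m**2 (N(C, m) = (m*C)*m + 0 = (C*m)*m + 0 = C*m**2 + 0 = C*m**2)
G(-9, 16)*N(X(-2), 4/(-1) + 4/(-5)) = ((26 + 16)/(18 - 9))*(-2*(4/(-1) + 4/(-5))**2) = (42/9)*(-2*(4*(-1) + 4*(-1/5))**2) = ((1/9)*42)*(-2*(-4 - 4/5)**2) = 14*(-2*(-24/5)**2)/3 = 14*(-2*576/25)/3 = (14/3)*(-1152/25) = -5376/25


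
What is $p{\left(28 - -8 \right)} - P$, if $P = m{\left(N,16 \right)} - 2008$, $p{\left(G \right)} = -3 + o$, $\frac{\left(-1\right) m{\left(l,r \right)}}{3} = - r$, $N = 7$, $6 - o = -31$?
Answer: $1994$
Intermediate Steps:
$o = 37$ ($o = 6 - -31 = 6 + 31 = 37$)
$m{\left(l,r \right)} = 3 r$ ($m{\left(l,r \right)} = - 3 \left(- r\right) = 3 r$)
$p{\left(G \right)} = 34$ ($p{\left(G \right)} = -3 + 37 = 34$)
$P = -1960$ ($P = 3 \cdot 16 - 2008 = 48 - 2008 = -1960$)
$p{\left(28 - -8 \right)} - P = 34 - -1960 = 34 + 1960 = 1994$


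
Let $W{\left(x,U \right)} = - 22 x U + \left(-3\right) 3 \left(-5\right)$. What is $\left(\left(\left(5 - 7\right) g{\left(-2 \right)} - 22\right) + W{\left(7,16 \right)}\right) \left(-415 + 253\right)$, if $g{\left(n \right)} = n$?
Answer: $394794$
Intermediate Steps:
$W{\left(x,U \right)} = 45 - 22 U x$ ($W{\left(x,U \right)} = - 22 U x - -45 = - 22 U x + 45 = 45 - 22 U x$)
$\left(\left(\left(5 - 7\right) g{\left(-2 \right)} - 22\right) + W{\left(7,16 \right)}\right) \left(-415 + 253\right) = \left(\left(\left(5 - 7\right) \left(-2\right) - 22\right) + \left(45 - 352 \cdot 7\right)\right) \left(-415 + 253\right) = \left(\left(\left(-2\right) \left(-2\right) - 22\right) + \left(45 - 2464\right)\right) \left(-162\right) = \left(\left(4 - 22\right) - 2419\right) \left(-162\right) = \left(-18 - 2419\right) \left(-162\right) = \left(-2437\right) \left(-162\right) = 394794$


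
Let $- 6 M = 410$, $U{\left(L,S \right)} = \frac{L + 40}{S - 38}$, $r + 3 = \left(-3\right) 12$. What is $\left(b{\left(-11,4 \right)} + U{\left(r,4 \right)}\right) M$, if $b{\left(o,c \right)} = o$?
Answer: $\frac{25625}{34} \approx 753.68$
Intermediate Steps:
$r = -39$ ($r = -3 - 36 = -39$)
$U{\left(L,S \right)} = \frac{40 + L}{-38 + S}$
$M = - \frac{205}{3}$ ($M = \left(- \frac{1}{6}\right) 410 = - \frac{205}{3} \approx -68.333$)
$\left(b{\left(-11,4 \right)} + U{\left(r,4 \right)}\right) M = \left(-11 + \frac{40 - 39}{-38 + 4}\right) \left(- \frac{205}{3}\right) = \left(-11 + \frac{1}{-34} \cdot 1\right) \left(- \frac{205}{3}\right) = \left(-11 - \frac{1}{34}\right) \left(- \frac{205}{3}\right) = \left(- \frac{375}{34}\right) \left(- \frac{205}{3}\right) = \frac{25625}{34}$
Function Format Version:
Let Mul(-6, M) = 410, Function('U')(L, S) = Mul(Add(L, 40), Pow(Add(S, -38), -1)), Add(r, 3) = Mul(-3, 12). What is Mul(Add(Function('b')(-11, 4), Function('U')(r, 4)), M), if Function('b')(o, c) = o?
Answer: Rational(25625, 34) ≈ 753.68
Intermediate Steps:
r = -39 (r = Add(-3, Mul(-3, 12)) = Add(-3, -36) = -39)
Function('U')(L, S) = Mul(Pow(Add(-38, S), -1), Add(40, L)) (Function('U')(L, S) = Mul(Add(40, L), Pow(Add(-38, S), -1)) = Mul(Pow(Add(-38, S), -1), Add(40, L)))
M = Rational(-205, 3) (M = Mul(Rational(-1, 6), 410) = Rational(-205, 3) ≈ -68.333)
Mul(Add(Function('b')(-11, 4), Function('U')(r, 4)), M) = Mul(Add(-11, Mul(Pow(Add(-38, 4), -1), Add(40, -39))), Rational(-205, 3)) = Mul(Add(-11, Mul(Pow(-34, -1), 1)), Rational(-205, 3)) = Mul(Add(-11, Mul(Rational(-1, 34), 1)), Rational(-205, 3)) = Mul(Add(-11, Rational(-1, 34)), Rational(-205, 3)) = Mul(Rational(-375, 34), Rational(-205, 3)) = Rational(25625, 34)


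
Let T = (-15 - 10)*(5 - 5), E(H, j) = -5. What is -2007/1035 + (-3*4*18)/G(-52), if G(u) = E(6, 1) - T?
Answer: 949/23 ≈ 41.261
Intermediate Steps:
T = 0 (T = -25*0 = 0)
G(u) = -5 (G(u) = -5 - 1*0 = -5 + 0 = -5)
-2007/1035 + (-3*4*18)/G(-52) = -2007/1035 + (-3*4*18)/(-5) = -2007*1/1035 - 12*18*(-1/5) = -223/115 - 216*(-1/5) = -223/115 + 216/5 = 949/23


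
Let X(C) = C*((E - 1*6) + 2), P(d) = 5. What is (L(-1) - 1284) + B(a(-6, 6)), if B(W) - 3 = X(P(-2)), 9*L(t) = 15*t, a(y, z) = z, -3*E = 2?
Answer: -1306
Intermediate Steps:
E = -⅔ (E = -⅓*2 = -⅔ ≈ -0.66667)
L(t) = 5*t/3 (L(t) = (15*t)/9 = 5*t/3)
X(C) = -14*C/3 (X(C) = C*((-⅔ - 1*6) + 2) = C*((-⅔ - 6) + 2) = C*(-20/3 + 2) = C*(-14/3) = -14*C/3)
B(W) = -61/3 (B(W) = 3 - 14/3*5 = 3 - 70/3 = -61/3)
(L(-1) - 1284) + B(a(-6, 6)) = ((5/3)*(-1) - 1284) - 61/3 = (-5/3 - 1284) - 61/3 = -3857/3 - 61/3 = -1306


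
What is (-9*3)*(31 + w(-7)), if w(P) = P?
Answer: -648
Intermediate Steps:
(-9*3)*(31 + w(-7)) = (-9*3)*(31 - 7) = -27*24 = -648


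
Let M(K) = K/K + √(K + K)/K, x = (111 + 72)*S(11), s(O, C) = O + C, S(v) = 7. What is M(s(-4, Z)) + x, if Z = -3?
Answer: 1282 - I*√14/7 ≈ 1282.0 - 0.53452*I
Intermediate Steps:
s(O, C) = C + O
x = 1281 (x = (111 + 72)*7 = 183*7 = 1281)
M(K) = 1 + √2/√K (M(K) = 1 + √(2*K)/K = 1 + (√2*√K)/K = 1 + √2/√K)
M(s(-4, Z)) + x = (1 + √2/√(-3 - 4)) + 1281 = (1 + √2/√(-7)) + 1281 = (1 + √2*(-I*√7/7)) + 1281 = (1 - I*√14/7) + 1281 = 1282 - I*√14/7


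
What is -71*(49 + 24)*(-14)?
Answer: 72562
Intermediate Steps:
-71*(49 + 24)*(-14) = -71*73*(-14) = -5183*(-14) = 72562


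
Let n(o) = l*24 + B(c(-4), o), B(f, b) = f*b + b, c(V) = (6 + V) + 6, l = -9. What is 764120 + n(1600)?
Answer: 778304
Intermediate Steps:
c(V) = 12 + V
B(f, b) = b + b*f (B(f, b) = b*f + b = b + b*f)
n(o) = -216 + 9*o (n(o) = -9*24 + o*(1 + (12 - 4)) = -216 + o*(1 + 8) = -216 + o*9 = -216 + 9*o)
764120 + n(1600) = 764120 + (-216 + 9*1600) = 764120 + (-216 + 14400) = 764120 + 14184 = 778304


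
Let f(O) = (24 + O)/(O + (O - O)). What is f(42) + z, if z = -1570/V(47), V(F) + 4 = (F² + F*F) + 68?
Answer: 19156/15687 ≈ 1.2211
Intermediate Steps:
f(O) = (24 + O)/O (f(O) = (24 + O)/(O + 0) = (24 + O)/O)
V(F) = 64 + 2*F² (V(F) = -4 + ((F² + F*F) + 68) = -4 + ((F² + F²) + 68) = -4 + (2*F² + 68) = -4 + (68 + 2*F²) = 64 + 2*F²)
z = -785/2241 (z = -1570/(64 + 2*47²) = -1570/(64 + 2*2209) = -1570/(64 + 4418) = -1570/4482 = -1570*1/4482 = -785/2241 ≈ -0.35029)
f(42) + z = (24 + 42)/42 - 785/2241 = (1/42)*66 - 785/2241 = 11/7 - 785/2241 = 19156/15687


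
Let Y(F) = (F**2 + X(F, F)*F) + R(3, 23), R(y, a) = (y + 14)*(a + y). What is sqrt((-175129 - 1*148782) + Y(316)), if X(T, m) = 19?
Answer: 7*I*sqrt(4441) ≈ 466.49*I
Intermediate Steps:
R(y, a) = (14 + y)*(a + y)
Y(F) = 442 + F**2 + 19*F (Y(F) = (F**2 + 19*F) + (3**2 + 14*23 + 14*3 + 23*3) = (F**2 + 19*F) + (9 + 322 + 42 + 69) = (F**2 + 19*F) + 442 = 442 + F**2 + 19*F)
sqrt((-175129 - 1*148782) + Y(316)) = sqrt((-175129 - 1*148782) + (442 + 316**2 + 19*316)) = sqrt((-175129 - 148782) + (442 + 99856 + 6004)) = sqrt(-323911 + 106302) = sqrt(-217609) = 7*I*sqrt(4441)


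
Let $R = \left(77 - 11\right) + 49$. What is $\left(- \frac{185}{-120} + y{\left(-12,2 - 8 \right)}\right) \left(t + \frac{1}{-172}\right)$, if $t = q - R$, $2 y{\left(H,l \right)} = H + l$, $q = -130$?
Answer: $\frac{2514413}{1376} \approx 1827.3$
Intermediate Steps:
$y{\left(H,l \right)} = \frac{H}{2} + \frac{l}{2}$ ($y{\left(H,l \right)} = \frac{H + l}{2} = \frac{H}{2} + \frac{l}{2}$)
$R = 115$ ($R = 66 + 49 = 115$)
$t = -245$ ($t = -130 - 115 = -245$)
$\left(- \frac{185}{-120} + y{\left(-12,2 - 8 \right)}\right) \left(t + \frac{1}{-172}\right) = \left(- \frac{185}{-120} + \left(\frac{1}{2} \left(-12\right) + \frac{2 - 8}{2}\right)\right) \left(-245 + \frac{1}{-172}\right) = \left(\left(-185\right) \left(- \frac{1}{120}\right) - \left(6 - \frac{2 - 8}{2}\right)\right) \left(-245 - \frac{1}{172}\right) = \left(\frac{37}{24} + \left(-6 + \frac{1}{2} \left(-6\right)\right)\right) \left(- \frac{42141}{172}\right) = \left(\frac{37}{24} - 9\right) \left(- \frac{42141}{172}\right) = \left(- \frac{179}{24}\right) \left(- \frac{42141}{172}\right) = \frac{2514413}{1376}$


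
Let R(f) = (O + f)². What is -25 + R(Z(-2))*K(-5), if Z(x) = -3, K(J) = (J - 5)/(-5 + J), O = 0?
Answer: -16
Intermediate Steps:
K(J) = 1 (K(J) = (-5 + J)/(-5 + J) = 1)
R(f) = f² (R(f) = (0 + f)² = f²)
-25 + R(Z(-2))*K(-5) = -25 + (-3)²*1 = -25 + 9*1 = -25 + 9 = -16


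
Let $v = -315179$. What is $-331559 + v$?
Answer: $-646738$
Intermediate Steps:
$-331559 + v = -331559 - 315179 = -646738$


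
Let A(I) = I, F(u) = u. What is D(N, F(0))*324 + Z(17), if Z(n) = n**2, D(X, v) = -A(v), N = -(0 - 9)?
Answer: 289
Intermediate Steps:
N = 9 (N = -1*(-9) = 9)
D(X, v) = -v
D(N, F(0))*324 + Z(17) = -1*0*324 + 17**2 = 0*324 + 289 = 0 + 289 = 289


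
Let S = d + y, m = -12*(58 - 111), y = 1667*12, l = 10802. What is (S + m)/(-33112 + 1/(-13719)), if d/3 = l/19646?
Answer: -252882230967/405657331397 ≈ -0.62339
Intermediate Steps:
y = 20004
m = 636 (m = -12*(-53) = 636)
d = 1473/893 (d = 3*(10802/19646) = 3*(10802*(1/19646)) = 3*(491/893) = 1473/893 ≈ 1.6495)
S = 17865045/893 (S = 1473/893 + 20004 = 17865045/893 ≈ 20006.)
(S + m)/(-33112 + 1/(-13719)) = (17865045/893 + 636)/(-33112 + 1/(-13719)) = 18432993/(893*(-33112 - 1/13719)) = 18432993/(893*(-454263529/13719)) = (18432993/893)*(-13719/454263529) = -252882230967/405657331397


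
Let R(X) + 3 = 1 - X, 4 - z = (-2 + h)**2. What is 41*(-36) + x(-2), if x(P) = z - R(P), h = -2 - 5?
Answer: -1553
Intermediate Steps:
h = -7
z = -77 (z = 4 - (-2 - 7)**2 = 4 - 1*(-9)**2 = 4 - 1*81 = 4 - 81 = -77)
R(X) = -2 - X (R(X) = -3 + (1 - X) = -2 - X)
x(P) = -75 + P (x(P) = -77 - (-2 - P) = -77 + (2 + P) = -75 + P)
41*(-36) + x(-2) = 41*(-36) + (-75 - 2) = -1476 - 77 = -1553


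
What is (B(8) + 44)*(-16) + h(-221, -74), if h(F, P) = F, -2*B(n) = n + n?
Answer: -797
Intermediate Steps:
B(n) = -n (B(n) = -(n + n)/2 = -n)
(B(8) + 44)*(-16) + h(-221, -74) = (-1*8 + 44)*(-16) - 221 = (-8 + 44)*(-16) - 221 = 36*(-16) - 221 = -576 - 221 = -797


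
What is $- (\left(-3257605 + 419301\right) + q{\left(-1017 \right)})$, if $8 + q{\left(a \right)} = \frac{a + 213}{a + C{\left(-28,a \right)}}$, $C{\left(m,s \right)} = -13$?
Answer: $\frac{1461730278}{515} \approx 2.8383 \cdot 10^{6}$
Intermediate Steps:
$q{\left(a \right)} = -8 + \frac{213 + a}{-13 + a}$ ($q{\left(a \right)} = -8 + \frac{a + 213}{a - 13} = -8 + \frac{213 + a}{-13 + a}$)
$- (\left(-3257605 + 419301\right) + q{\left(-1017 \right)}) = - (\left(-3257605 + 419301\right) + \frac{317 - -7119}{-13 - 1017}) = - (-2838304 + \frac{317 + 7119}{-1030}) = - (-2838304 - \frac{3718}{515}) = \left(-1\right) \left(- \frac{1461730278}{515}\right) = \frac{1461730278}{515}$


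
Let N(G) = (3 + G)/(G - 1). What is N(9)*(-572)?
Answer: -858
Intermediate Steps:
N(G) = (3 + G)/(-1 + G)
N(9)*(-572) = ((3 + 9)/(-1 + 9))*(-572) = (12/8)*(-572) = ((⅛)*12)*(-572) = (3/2)*(-572) = -858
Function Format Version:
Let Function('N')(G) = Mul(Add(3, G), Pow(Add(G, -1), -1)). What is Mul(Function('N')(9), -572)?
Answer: -858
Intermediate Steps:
Function('N')(G) = Mul(Pow(Add(-1, G), -1), Add(3, G)) (Function('N')(G) = Mul(Add(3, G), Pow(Add(-1, G), -1)) = Mul(Pow(Add(-1, G), -1), Add(3, G)))
Mul(Function('N')(9), -572) = Mul(Mul(Pow(Add(-1, 9), -1), Add(3, 9)), -572) = Mul(Mul(Pow(8, -1), 12), -572) = Mul(Mul(Rational(1, 8), 12), -572) = Mul(Rational(3, 2), -572) = -858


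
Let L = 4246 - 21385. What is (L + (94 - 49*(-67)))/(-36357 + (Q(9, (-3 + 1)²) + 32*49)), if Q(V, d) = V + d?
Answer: 983/2484 ≈ 0.39573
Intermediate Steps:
L = -17139
(L + (94 - 49*(-67)))/(-36357 + (Q(9, (-3 + 1)²) + 32*49)) = (-17139 + (94 - 49*(-67)))/(-36357 + ((9 + (-3 + 1)²) + 32*49)) = (-17139 + (94 + 3283))/(-36357 + ((9 + (-2)²) + 1568)) = (-17139 + 3377)/(-36357 + ((9 + 4) + 1568)) = -13762/(-36357 + (13 + 1568)) = -13762/(-36357 + 1581) = -13762/(-34776) = -13762*(-1/34776) = 983/2484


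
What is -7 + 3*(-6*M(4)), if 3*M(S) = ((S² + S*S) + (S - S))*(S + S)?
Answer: -1543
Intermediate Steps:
M(S) = 4*S³/3 (M(S) = (((S² + S*S) + (S - S))*(S + S))/3 = (((S² + S²) + 0)*(2*S))/3 = ((2*S² + 0)*(2*S))/3 = ((2*S²)*(2*S))/3 = (4*S³)/3 = 4*S³/3)
-7 + 3*(-6*M(4)) = -7 + 3*(-8*4³) = -7 + 3*(-8*64) = -7 + 3*(-6*256/3) = -7 + 3*(-512) = -7 - 1536 = -1543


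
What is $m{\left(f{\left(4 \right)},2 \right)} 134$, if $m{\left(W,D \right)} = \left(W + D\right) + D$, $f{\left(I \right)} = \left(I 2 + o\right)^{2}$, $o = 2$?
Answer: $13936$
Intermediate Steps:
$f{\left(I \right)} = \left(2 + 2 I\right)^{2}$ ($f{\left(I \right)} = \left(I 2 + 2\right)^{2} = \left(2 I + 2\right)^{2} = \left(2 + 2 I\right)^{2}$)
$m{\left(W,D \right)} = W + 2 D$ ($m{\left(W,D \right)} = \left(D + W\right) + D = W + 2 D$)
$m{\left(f{\left(4 \right)},2 \right)} 134 = \left(4 \left(1 + 4\right)^{2} + 2 \cdot 2\right) 134 = \left(4 \cdot 5^{2} + 4\right) 134 = \left(4 \cdot 25 + 4\right) 134 = \left(100 + 4\right) 134 = 104 \cdot 134 = 13936$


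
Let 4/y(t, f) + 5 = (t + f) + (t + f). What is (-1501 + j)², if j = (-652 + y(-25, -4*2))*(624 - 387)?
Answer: 122738103310729/5041 ≈ 2.4348e+10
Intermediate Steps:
y(t, f) = 4/(-5 + 2*f + 2*t) (y(t, f) = 4/(-5 + ((t + f) + (t + f))) = 4/(-5 + ((f + t) + (f + t))) = 4/(-5 + (2*f + 2*t)) = 4/(-5 + 2*f + 2*t))
j = -10972152/71 (j = (-652 + 4/(-5 + 2*(-4*2) + 2*(-25)))*(624 - 387) = (-652 + 4/(-5 + 2*(-8) - 50))*237 = (-652 + 4/(-5 - 16 - 50))*237 = (-652 + 4/(-71))*237 = (-652 + 4*(-1/71))*237 = (-652 - 4/71)*237 = -46296/71*237 = -10972152/71 ≈ -1.5454e+5)
(-1501 + j)² = (-1501 - 10972152/71)² = (-11078723/71)² = 122738103310729/5041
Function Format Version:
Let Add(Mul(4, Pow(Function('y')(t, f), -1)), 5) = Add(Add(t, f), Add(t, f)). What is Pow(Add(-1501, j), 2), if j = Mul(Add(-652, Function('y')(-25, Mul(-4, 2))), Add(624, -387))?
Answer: Rational(122738103310729, 5041) ≈ 2.4348e+10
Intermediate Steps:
Function('y')(t, f) = Mul(4, Pow(Add(-5, Mul(2, f), Mul(2, t)), -1)) (Function('y')(t, f) = Mul(4, Pow(Add(-5, Add(Add(t, f), Add(t, f))), -1)) = Mul(4, Pow(Add(-5, Add(Add(f, t), Add(f, t))), -1)) = Mul(4, Pow(Add(-5, Add(Mul(2, f), Mul(2, t))), -1)) = Mul(4, Pow(Add(-5, Mul(2, f), Mul(2, t)), -1)))
j = Rational(-10972152, 71) (j = Mul(Add(-652, Mul(4, Pow(Add(-5, Mul(2, Mul(-4, 2)), Mul(2, -25)), -1))), Add(624, -387)) = Mul(Add(-652, Mul(4, Pow(Add(-5, Mul(2, -8), -50), -1))), 237) = Mul(Add(-652, Mul(4, Pow(Add(-5, -16, -50), -1))), 237) = Mul(Add(-652, Mul(4, Pow(-71, -1))), 237) = Mul(Add(-652, Mul(4, Rational(-1, 71))), 237) = Mul(Add(-652, Rational(-4, 71)), 237) = Mul(Rational(-46296, 71), 237) = Rational(-10972152, 71) ≈ -1.5454e+5)
Pow(Add(-1501, j), 2) = Pow(Add(-1501, Rational(-10972152, 71)), 2) = Pow(Rational(-11078723, 71), 2) = Rational(122738103310729, 5041)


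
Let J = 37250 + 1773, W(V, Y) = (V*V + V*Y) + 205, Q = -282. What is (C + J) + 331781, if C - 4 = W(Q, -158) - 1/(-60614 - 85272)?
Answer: 72227137399/145886 ≈ 4.9509e+5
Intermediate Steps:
W(V, Y) = 205 + V**2 + V*Y (W(V, Y) = (V**2 + V*Y) + 205 = 205 + V**2 + V*Y)
J = 39023
C = 18132025055/145886 (C = 4 + ((205 + (-282)**2 - 282*(-158)) - 1/(-60614 - 85272)) = 4 + ((205 + 79524 + 44556) - 1/(-145886)) = 4 + (124285 - 1*(-1/145886)) = 4 + (124285 + 1/145886) = 4 + 18131441511/145886 = 18132025055/145886 ≈ 1.2429e+5)
(C + J) + 331781 = (18132025055/145886 + 39023) + 331781 = 23824934433/145886 + 331781 = 72227137399/145886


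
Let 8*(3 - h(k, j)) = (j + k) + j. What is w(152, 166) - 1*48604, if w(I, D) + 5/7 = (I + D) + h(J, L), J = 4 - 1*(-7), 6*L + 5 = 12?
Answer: -1013993/21 ≈ -48285.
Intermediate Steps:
L = 7/6 (L = -⅚ + (⅙)*12 = -⅚ + 2 = 7/6 ≈ 1.1667)
J = 11 (J = 4 + 7 = 11)
h(k, j) = 3 - j/4 - k/8 (h(k, j) = 3 - ((j + k) + j)/8 = 3 - (k + 2*j)/8 = 3 + (-j/4 - k/8) = 3 - j/4 - k/8)
w(I, D) = 13/21 + D + I (w(I, D) = -5/7 + ((I + D) + (3 - ¼*7/6 - ⅛*11)) = -5/7 + ((D + I) + (3 - 7/24 - 11/8)) = -5/7 + ((D + I) + 4/3) = -5/7 + (4/3 + D + I) = 13/21 + D + I)
w(152, 166) - 1*48604 = (13/21 + 166 + 152) - 1*48604 = 6691/21 - 48604 = -1013993/21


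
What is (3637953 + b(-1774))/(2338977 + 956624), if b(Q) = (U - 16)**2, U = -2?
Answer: 3638277/3295601 ≈ 1.1040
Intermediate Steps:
b(Q) = 324 (b(Q) = (-2 - 16)**2 = (-18)**2 = 324)
(3637953 + b(-1774))/(2338977 + 956624) = (3637953 + 324)/(2338977 + 956624) = 3638277/3295601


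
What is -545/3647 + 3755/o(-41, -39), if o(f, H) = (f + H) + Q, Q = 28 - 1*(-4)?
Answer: -13720645/175056 ≈ -78.379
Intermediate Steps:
Q = 32 (Q = 28 + 4 = 32)
o(f, H) = 32 + H + f (o(f, H) = (f + H) + 32 = (H + f) + 32 = 32 + H + f)
-545/3647 + 3755/o(-41, -39) = -545/3647 + 3755/(32 - 39 - 41) = -545*1/3647 + 3755/(-48) = -545/3647 + 3755*(-1/48) = -545/3647 - 3755/48 = -13720645/175056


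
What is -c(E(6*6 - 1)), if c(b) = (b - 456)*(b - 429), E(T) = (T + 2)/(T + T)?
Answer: -956266819/4900 ≈ -1.9516e+5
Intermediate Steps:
E(T) = (2 + T)/(2*T) (E(T) = (2 + T)/((2*T)) = (2 + T)*(1/(2*T)) = (2 + T)/(2*T))
c(b) = (-456 + b)*(-429 + b)
-c(E(6*6 - 1)) = -(195624 + ((2 + (6*6 - 1))/(2*(6*6 - 1)))² - 885*(2 + (6*6 - 1))/(2*(6*6 - 1))) = -(195624 + ((2 + (36 - 1))/(2*(36 - 1)))² - 885*(2 + (36 - 1))/(2*(36 - 1))) = -(195624 + ((½)*(2 + 35)/35)² - 885*(2 + 35)/(2*35)) = -(195624 + ((½)*(1/35)*37)² - 885*37/(2*35)) = -(195624 + (37/70)² - 885*37/70) = -(195624 + 1369/4900 - 6549/14) = -1*956266819/4900 = -956266819/4900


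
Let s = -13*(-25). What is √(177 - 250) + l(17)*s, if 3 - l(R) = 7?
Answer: -1300 + I*√73 ≈ -1300.0 + 8.544*I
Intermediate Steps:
l(R) = -4 (l(R) = 3 - 1*7 = 3 - 7 = -4)
s = 325
√(177 - 250) + l(17)*s = √(177 - 250) - 4*325 = √(-73) - 1300 = I*√73 - 1300 = -1300 + I*√73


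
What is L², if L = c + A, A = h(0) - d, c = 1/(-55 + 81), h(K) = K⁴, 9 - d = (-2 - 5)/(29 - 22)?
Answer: 67081/676 ≈ 99.232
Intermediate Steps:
d = 10 (d = 9 - (-2 - 5)/(29 - 22) = 9 - (-7)/7 = 9 - 1*(-1) = 9 + 1 = 10)
c = 1/26 ≈ 0.038462
A = -10 (A = 0⁴ - 1*10 = 0 - 10 = -10)
L = -259/26 (L = 1/26 - 10 = -259/26 ≈ -9.9615)
L² = (-259/26)² = 67081/676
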